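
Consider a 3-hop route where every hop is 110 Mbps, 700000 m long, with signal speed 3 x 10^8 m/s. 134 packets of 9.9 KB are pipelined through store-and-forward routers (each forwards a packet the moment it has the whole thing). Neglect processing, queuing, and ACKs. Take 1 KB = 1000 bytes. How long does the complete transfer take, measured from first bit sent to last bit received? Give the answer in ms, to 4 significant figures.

Per-hop transmission t_tx = L/R = 79200/110000000 = 0.72 ms.
Per-hop propagation t_prop = 700000/300000000 = 2.33333 ms.
Pipeline fill: first packet needs 3·t_tx to clear all hops; remaining 133 packets each add one t_tx.
Total = (3+134-1)·t_tx + 3·t_prop = 136·0.72 + 3·2.33333 = 104.9 ms.

104.9 ms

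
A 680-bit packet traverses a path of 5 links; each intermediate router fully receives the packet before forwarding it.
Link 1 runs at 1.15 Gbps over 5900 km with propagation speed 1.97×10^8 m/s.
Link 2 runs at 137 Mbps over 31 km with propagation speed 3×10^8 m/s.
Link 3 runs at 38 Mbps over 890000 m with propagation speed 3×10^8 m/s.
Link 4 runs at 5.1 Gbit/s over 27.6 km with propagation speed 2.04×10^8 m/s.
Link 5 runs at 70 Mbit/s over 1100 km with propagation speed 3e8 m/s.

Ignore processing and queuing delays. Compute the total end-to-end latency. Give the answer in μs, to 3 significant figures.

36900 μs

Transmission delays (L/R per hop): 0.591304, 4.9635, 17.8947, 0.133333, 9.71429 μs; sum = 33.2972 μs.
Propagation delays (d/s per hop): 29949.2, 103.333, 2966.67, 135.294, 3666.67 μs; sum = 36821.2 μs.
End-to-end = 36900 μs.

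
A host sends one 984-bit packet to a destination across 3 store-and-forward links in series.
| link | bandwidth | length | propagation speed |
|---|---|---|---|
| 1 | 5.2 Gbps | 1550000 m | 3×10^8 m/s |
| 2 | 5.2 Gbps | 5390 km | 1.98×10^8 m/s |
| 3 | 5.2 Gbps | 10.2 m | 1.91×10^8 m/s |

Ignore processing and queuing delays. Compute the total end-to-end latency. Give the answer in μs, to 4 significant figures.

32390 μs

Transmission delay per hop = L/R = 984/5200000000 = 0.189231 μs; 3 hops → 0.567692 μs.
Propagation delays (d/s per hop): 5166.67, 27222.2, 0.0534031 μs; sum = 32388.9 μs.
End-to-end = 32390 μs.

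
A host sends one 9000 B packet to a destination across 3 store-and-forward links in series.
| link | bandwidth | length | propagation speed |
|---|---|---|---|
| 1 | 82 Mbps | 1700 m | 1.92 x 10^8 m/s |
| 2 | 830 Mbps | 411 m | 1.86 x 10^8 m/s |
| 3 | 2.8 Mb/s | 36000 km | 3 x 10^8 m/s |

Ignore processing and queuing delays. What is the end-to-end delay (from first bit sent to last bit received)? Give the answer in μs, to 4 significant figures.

146700 μs

L = 9000 × 8 = 72000 bits.
Transmission delays (L/R per hop): 878.049, 86.747, 25714.3 μs; sum = 26679.1 μs.
Propagation delays (d/s per hop): 8.85417, 2.20968, 120000 μs; sum = 120011 μs.
End-to-end = 146700 μs.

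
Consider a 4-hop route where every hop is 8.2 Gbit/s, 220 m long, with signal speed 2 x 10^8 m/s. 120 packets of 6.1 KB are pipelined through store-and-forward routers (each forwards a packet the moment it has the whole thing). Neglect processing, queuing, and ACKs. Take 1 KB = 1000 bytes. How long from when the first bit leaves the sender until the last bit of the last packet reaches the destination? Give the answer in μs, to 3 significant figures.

Per-hop transmission t_tx = L/R = 48800/8.2e+09 = 5.95122 μs.
Per-hop propagation t_prop = 220/200000000 = 1.1 μs.
Pipeline fill: first packet needs 4·t_tx to clear all hops; remaining 119 packets each add one t_tx.
Total = (4+120-1)·t_tx + 4·t_prop = 123·5.95122 + 4·1.1 = 736 μs.

736 μs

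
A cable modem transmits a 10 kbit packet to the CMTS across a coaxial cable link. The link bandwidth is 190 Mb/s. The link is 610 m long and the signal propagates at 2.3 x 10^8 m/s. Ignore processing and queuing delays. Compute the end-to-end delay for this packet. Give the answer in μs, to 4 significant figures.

55.28 μs

L = 10000 bits.
Transmission delay = L/R = 10000 / 190000000 = 52.6316 μs.
Propagation delay = d/s = 610 m / 2.3e+08 m/s = 2.65217 μs.
Total = 55.28 μs.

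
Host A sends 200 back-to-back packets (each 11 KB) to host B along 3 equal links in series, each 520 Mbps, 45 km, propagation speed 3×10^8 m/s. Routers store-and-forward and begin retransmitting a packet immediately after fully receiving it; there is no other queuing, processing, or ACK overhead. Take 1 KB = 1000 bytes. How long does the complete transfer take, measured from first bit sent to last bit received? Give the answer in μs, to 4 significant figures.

Per-hop transmission t_tx = L/R = 88000/520000000 = 169.231 μs.
Per-hop propagation t_prop = 45000/300000000 = 150 μs.
Pipeline fill: first packet needs 3·t_tx to clear all hops; remaining 199 packets each add one t_tx.
Total = (3+200-1)·t_tx + 3·t_prop = 202·169.231 + 3·150 = 34630 μs.

34630 μs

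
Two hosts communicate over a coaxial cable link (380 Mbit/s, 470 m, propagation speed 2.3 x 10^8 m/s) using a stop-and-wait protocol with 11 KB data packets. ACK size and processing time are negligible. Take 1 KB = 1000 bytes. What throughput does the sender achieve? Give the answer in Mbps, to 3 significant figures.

t_tx = L/R = 88000/380000000 = 0.000231579 s.
t_prop = 470/2.3e+08 = 2.04348e-06 s; RTT = 4.08696e-06 s.
Cycle = t_tx + RTT = 0.000235666 s.
Throughput = L / cycle = 88000 / 0.000235666 = 373 Mbps.

373 Mbps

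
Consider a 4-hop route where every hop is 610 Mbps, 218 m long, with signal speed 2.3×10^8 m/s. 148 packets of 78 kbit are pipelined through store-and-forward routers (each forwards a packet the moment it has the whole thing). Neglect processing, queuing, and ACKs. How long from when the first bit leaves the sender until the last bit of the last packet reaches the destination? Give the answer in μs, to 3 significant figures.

Per-hop transmission t_tx = L/R = 78000/610000000 = 127.869 μs.
Per-hop propagation t_prop = 218/2.3e+08 = 0.947826 μs.
Pipeline fill: first packet needs 4·t_tx to clear all hops; remaining 147 packets each add one t_tx.
Total = (4+148-1)·t_tx + 4·t_prop = 151·127.869 + 4·0.947826 = 19300 μs.

19300 μs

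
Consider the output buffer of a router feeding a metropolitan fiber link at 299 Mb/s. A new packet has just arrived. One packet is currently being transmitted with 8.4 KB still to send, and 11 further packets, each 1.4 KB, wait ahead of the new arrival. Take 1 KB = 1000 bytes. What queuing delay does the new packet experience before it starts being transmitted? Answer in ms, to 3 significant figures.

Each queued packet: L/R = 11200/299000000 = 0.0374582 ms.
11 queued → 0.41204 ms.
Plus remaining 67200 bits of current packet: 0.224749 ms.
Queuing delay = 0.637 ms.

0.637 ms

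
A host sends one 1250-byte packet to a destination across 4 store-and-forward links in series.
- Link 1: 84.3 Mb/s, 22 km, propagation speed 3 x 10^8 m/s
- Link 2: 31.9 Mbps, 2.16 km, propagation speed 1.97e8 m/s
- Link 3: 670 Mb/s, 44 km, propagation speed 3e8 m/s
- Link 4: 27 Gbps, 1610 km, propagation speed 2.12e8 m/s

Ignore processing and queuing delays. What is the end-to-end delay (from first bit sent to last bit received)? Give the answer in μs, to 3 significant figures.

8270 μs

L = 1250 × 8 = 10000 bits.
Transmission delays (L/R per hop): 118.624, 313.48, 14.9254, 0.37037 μs; sum = 447.399 μs.
Propagation delays (d/s per hop): 73.3333, 10.9645, 146.667, 7594.34 μs; sum = 7825.3 μs.
End-to-end = 8270 μs.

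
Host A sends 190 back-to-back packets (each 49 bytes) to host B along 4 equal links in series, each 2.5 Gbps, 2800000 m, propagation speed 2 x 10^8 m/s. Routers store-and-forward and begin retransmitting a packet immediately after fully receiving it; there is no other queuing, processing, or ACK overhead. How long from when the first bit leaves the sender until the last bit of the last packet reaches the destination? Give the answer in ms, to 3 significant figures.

Per-hop transmission t_tx = L/R = 392/2500000000 = 0.0001568 ms.
Per-hop propagation t_prop = 2800000/200000000 = 14 ms.
Pipeline fill: first packet needs 4·t_tx to clear all hops; remaining 189 packets each add one t_tx.
Total = (4+190-1)·t_tx + 4·t_prop = 193·0.0001568 + 4·14 = 56.0 ms.

56.0 ms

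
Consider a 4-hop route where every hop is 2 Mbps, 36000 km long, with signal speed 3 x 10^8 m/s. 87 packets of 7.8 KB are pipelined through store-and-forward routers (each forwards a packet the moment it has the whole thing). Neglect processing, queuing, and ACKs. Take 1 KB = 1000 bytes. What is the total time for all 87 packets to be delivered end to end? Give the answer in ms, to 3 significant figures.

Per-hop transmission t_tx = L/R = 62400/2000000 = 31.2 ms.
Per-hop propagation t_prop = 36000000/300000000 = 120 ms.
Pipeline fill: first packet needs 4·t_tx to clear all hops; remaining 86 packets each add one t_tx.
Total = (4+87-1)·t_tx + 4·t_prop = 90·31.2 + 4·120 = 3290 ms.

3290 ms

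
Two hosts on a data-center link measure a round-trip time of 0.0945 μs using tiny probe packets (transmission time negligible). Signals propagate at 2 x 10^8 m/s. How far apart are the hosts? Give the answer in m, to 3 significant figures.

9.45 m

One-way propagation = RTT/2 = 0.04725 μs.
d = s × t = 200000000 × 4.725e-08 = 9.45 m.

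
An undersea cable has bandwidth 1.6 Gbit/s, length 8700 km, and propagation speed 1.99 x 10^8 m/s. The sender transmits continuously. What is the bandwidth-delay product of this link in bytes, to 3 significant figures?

8740000 bytes

Propagation delay = 8700000 / 199000000 = 0.0437186 s.
BDP = R × t_prop = 1600000000 × 0.0437186 = 69949700 bits.
In bytes: 69949700/8 = 8740000 bytes.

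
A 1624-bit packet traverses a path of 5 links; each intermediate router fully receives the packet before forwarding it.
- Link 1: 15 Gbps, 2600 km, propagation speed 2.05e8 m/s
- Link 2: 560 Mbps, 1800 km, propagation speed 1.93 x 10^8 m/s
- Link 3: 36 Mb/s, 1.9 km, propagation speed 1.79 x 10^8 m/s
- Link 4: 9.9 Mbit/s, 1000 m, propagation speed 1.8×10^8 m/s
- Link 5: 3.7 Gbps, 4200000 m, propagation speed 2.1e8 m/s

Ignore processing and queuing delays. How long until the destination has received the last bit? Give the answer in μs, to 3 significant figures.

42200 μs

Transmission delays (L/R per hop): 0.108267, 2.9, 45.1111, 164.04, 0.438919 μs; sum = 212.599 μs.
Propagation delays (d/s per hop): 12682.9, 9326.42, 10.6145, 5.55556, 20000 μs; sum = 42025.5 μs.
End-to-end = 42200 μs.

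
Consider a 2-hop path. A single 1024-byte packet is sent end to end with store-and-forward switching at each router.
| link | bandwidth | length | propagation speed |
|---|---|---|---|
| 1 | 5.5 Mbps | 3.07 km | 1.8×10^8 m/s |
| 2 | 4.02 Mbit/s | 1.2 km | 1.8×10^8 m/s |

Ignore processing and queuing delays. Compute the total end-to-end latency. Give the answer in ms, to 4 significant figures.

3.551 ms

L = 1024 × 8 = 8192 bits.
Transmission delays (L/R per hop): 1.48945, 2.03781 ms; sum = 3.52727 ms.
Propagation delays (d/s per hop): 0.0170556, 0.00666667 ms; sum = 0.0237222 ms.
End-to-end = 3.551 ms.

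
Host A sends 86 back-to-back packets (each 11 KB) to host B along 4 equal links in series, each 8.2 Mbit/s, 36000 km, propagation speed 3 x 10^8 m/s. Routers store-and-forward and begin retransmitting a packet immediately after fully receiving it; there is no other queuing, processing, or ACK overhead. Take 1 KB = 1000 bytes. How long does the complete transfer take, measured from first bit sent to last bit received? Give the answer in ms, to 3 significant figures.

Per-hop transmission t_tx = L/R = 88000/8.2e+06 = 10.7317 ms.
Per-hop propagation t_prop = 36000000/300000000 = 120 ms.
Pipeline fill: first packet needs 4·t_tx to clear all hops; remaining 85 packets each add one t_tx.
Total = (4+86-1)·t_tx + 4·t_prop = 89·10.7317 + 4·120 = 1440 ms.

1440 ms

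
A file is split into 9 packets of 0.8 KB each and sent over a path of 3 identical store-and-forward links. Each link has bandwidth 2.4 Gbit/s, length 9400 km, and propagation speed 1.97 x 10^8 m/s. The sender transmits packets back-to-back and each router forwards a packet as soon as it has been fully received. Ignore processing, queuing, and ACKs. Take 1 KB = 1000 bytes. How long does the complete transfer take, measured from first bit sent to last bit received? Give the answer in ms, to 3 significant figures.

Per-hop transmission t_tx = L/R = 6400/2400000000 = 0.00266667 ms.
Per-hop propagation t_prop = 9400000/197000000 = 47.7157 ms.
Pipeline fill: first packet needs 3·t_tx to clear all hops; remaining 8 packets each add one t_tx.
Total = (3+9-1)·t_tx + 3·t_prop = 11·0.00266667 + 3·47.7157 = 143 ms.

143 ms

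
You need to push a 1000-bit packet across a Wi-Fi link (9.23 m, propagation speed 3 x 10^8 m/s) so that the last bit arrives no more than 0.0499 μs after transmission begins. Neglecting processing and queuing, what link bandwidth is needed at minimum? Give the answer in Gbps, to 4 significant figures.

Propagation delay = 9.23 / 300000000 = 0.0307667 μs.
Transmission budget = 0.0499 − 0.0307667 = 0.0191333 μs.
R ≥ L / t_tx = 1000 bits / 1.91333e-08 s = 52.26 Gbps.

52.26 Gbps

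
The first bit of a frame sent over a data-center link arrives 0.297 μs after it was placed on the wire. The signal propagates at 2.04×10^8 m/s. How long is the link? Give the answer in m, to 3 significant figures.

d = s × t_prop = 204000000 × 2.97e-07 = 60.6 m.

60.6 m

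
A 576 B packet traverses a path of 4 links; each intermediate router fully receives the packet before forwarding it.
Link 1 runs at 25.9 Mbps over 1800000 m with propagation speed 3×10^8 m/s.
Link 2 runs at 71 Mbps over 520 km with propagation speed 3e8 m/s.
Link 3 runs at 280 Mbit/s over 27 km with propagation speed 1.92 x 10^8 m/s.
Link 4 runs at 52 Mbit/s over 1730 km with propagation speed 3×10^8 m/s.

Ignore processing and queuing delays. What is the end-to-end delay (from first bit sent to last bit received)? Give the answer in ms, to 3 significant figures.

14.0 ms

L = 576 × 8 = 4608 bits.
Transmission delays (L/R per hop): 0.177915, 0.0649014, 0.0164571, 0.0886154 ms; sum = 0.347889 ms.
Propagation delays (d/s per hop): 6, 1.73333, 0.140625, 5.76667 ms; sum = 13.6406 ms.
End-to-end = 14.0 ms.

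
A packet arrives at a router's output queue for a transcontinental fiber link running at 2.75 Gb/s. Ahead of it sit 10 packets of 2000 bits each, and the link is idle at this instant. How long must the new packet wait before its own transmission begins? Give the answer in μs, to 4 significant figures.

Each queued packet: L/R = 2000/2750000000 = 0.727273 μs.
10 queued → 7.27273 μs.
Queuing delay = 7.273 μs.

7.273 μs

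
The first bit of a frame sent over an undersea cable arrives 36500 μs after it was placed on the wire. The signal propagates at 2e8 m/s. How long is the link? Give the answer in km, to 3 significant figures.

7300 km

d = s × t_prop = 200000000 × 0.0365 = 7300 km.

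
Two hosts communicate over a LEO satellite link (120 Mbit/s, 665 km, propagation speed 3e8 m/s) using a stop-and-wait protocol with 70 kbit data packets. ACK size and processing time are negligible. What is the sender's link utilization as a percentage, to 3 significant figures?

11.6 %

t_tx = L/R = 70000/120000000 = 0.000583333 s.
t_prop = 665000/300000000 = 0.00221667 s; RTT = 0.00443333 s.
Cycle = t_tx + RTT = 0.00501667 s.
Utilization = t_tx / cycle = 0.000583333/0.00501667 = 11.6 %.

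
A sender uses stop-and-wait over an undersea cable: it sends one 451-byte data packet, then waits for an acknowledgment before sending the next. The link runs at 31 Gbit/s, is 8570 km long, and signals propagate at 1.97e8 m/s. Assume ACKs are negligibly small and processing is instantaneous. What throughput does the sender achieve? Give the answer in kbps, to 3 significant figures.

t_tx = L/R = 3608/31000000000 = 1.16387e-07 s.
t_prop = 8570000/197000000 = 0.0435025 s; RTT = 0.0870051 s.
Cycle = t_tx + RTT = 0.0870052 s.
Throughput = L / cycle = 3608 / 0.0870052 = 41.5 kbps.

41.5 kbps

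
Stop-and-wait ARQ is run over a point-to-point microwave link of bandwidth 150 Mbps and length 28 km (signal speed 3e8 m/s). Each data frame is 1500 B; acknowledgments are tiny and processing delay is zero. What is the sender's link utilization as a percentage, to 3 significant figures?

t_tx = L/R = 12000/150000000 = 8e-05 s.
t_prop = 28000/300000000 = 9.33333e-05 s; RTT = 0.000186667 s.
Cycle = t_tx + RTT = 0.000266667 s.
Utilization = t_tx / cycle = 8e-05/0.000266667 = 30.0 %.

30.0 %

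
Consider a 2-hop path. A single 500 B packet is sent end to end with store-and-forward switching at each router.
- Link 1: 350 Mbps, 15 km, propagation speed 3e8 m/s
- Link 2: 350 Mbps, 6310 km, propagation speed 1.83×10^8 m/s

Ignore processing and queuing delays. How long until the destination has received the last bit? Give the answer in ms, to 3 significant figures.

34.6 ms

L = 500 × 8 = 4000 bits.
Transmission delay per hop = L/R = 4000/350000000 = 0.0114286 ms; 2 hops → 0.0228571 ms.
Propagation delays (d/s per hop): 0.05, 34.4809 ms; sum = 34.5309 ms.
End-to-end = 34.6 ms.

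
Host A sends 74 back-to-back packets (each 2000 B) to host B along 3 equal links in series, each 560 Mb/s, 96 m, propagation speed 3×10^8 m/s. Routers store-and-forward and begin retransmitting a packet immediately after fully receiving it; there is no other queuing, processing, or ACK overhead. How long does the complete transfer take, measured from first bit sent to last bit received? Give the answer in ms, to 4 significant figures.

2.172 ms

Per-hop transmission t_tx = L/R = 16000/560000000 = 0.0285714 ms.
Per-hop propagation t_prop = 96/300000000 = 0.00032 ms.
Pipeline fill: first packet needs 3·t_tx to clear all hops; remaining 73 packets each add one t_tx.
Total = (3+74-1)·t_tx + 3·t_prop = 76·0.0285714 + 3·0.00032 = 2.172 ms.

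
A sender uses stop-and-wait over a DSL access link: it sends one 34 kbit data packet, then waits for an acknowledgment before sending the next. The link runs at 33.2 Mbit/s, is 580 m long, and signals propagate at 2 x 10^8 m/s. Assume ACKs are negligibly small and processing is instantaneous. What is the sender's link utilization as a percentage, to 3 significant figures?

99.4 %

t_tx = L/R = 34000/3.32e+07 = 0.0010241 s.
t_prop = 580/200000000 = 2.9e-06 s; RTT = 5.8e-06 s.
Cycle = t_tx + RTT = 0.0010299 s.
Utilization = t_tx / cycle = 0.0010241/0.0010299 = 99.4 %.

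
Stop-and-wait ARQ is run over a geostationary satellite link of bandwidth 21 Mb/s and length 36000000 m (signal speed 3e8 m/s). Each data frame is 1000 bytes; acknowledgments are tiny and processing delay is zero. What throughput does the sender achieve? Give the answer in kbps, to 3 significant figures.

33.3 kbps

t_tx = L/R = 8000/21000000 = 0.000380952 s.
t_prop = 36000000/300000000 = 0.12 s; RTT = 0.24 s.
Cycle = t_tx + RTT = 0.240381 s.
Throughput = L / cycle = 8000 / 0.240381 = 33.3 kbps.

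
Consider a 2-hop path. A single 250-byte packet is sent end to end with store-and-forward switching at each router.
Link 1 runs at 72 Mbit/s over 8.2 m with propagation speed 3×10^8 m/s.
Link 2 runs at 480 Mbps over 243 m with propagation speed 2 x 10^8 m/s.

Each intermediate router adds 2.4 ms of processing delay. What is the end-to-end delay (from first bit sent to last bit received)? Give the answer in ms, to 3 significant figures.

2.43 ms

L = 250 × 8 = 2000 bits.
Transmission delays (L/R per hop): 0.0277778, 0.00416667 ms; sum = 0.0319444 ms.
Propagation delays (d/s per hop): 2.73333e-05, 0.001215 ms; sum = 0.00124233 ms.
Processing at 1 router(s): 1 × 2.4 ms = 2.4 ms.
End-to-end = 2.43 ms.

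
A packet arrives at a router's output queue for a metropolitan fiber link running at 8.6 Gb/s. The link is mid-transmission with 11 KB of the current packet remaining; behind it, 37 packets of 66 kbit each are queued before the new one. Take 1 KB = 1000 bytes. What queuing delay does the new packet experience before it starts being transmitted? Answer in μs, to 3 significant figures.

Each queued packet: L/R = 66000/8600000000 = 7.67442 μs.
37 queued → 283.953 μs.
Plus remaining 88000 bits of current packet: 10.2326 μs.
Queuing delay = 294 μs.

294 μs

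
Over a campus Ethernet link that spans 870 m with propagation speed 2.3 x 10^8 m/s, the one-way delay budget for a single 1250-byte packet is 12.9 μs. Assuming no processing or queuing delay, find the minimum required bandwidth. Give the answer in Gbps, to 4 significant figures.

1.097 Gbps

L = 10000 bits.
Propagation delay = 870 / 2.3e+08 = 3.78261 μs.
Transmission budget = 12.9 − 3.78261 = 9.11739 μs.
R ≥ L / t_tx = 10000 bits / 9.11739e-06 s = 1.097 Gbps.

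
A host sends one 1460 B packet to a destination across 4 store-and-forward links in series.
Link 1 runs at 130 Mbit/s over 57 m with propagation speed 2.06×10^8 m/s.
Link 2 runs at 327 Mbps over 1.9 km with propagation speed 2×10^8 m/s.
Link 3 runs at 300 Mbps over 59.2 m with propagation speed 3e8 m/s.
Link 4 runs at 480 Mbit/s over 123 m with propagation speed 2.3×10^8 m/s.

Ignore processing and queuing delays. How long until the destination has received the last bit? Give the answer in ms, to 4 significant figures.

L = 1460 × 8 = 11680 bits.
Transmission delays (L/R per hop): 0.0898462, 0.0357187, 0.0389333, 0.0243333 ms; sum = 0.188831 ms.
Propagation delays (d/s per hop): 0.000276699, 0.0095, 0.000197333, 0.000534783 ms; sum = 0.0105088 ms.
End-to-end = 0.1993 ms.

0.1993 ms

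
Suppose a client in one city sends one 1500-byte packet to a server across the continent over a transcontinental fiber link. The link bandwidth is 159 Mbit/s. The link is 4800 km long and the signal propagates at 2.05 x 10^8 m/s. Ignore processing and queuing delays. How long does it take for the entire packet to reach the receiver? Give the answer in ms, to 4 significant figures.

23.49 ms

L = 1500 × 8 = 12000 bits.
Transmission delay = L/R = 12000 / 159000000 = 0.0754717 ms.
Propagation delay = d/s = 4800000 m / 2.05e+08 m/s = 23.4146 ms.
Total = 23.49 ms.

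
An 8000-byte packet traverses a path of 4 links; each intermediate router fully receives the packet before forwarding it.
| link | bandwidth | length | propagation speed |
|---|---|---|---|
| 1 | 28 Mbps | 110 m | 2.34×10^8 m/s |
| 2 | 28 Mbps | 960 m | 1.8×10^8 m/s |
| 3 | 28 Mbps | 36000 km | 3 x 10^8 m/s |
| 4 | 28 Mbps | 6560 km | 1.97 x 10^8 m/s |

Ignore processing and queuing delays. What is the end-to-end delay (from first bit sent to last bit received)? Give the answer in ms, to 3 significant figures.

L = 8000 × 8 = 64000 bits.
Transmission delay per hop = L/R = 64000/28000000 = 2.28571 ms; 4 hops → 9.14286 ms.
Propagation delays (d/s per hop): 0.000470085, 0.00533333, 120, 33.2995 ms; sum = 153.305 ms.
End-to-end = 162 ms.

162 ms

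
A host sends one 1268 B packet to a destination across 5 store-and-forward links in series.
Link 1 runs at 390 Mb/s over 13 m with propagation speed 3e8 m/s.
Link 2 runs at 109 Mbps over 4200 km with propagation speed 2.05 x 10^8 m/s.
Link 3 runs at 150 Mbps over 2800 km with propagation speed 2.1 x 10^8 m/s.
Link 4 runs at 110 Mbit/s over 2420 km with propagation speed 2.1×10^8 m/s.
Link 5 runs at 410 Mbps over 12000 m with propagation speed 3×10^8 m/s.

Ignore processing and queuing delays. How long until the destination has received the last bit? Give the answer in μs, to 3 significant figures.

45700 μs

L = 1268 × 8 = 10144 bits.
Transmission delays (L/R per hop): 26.0103, 93.0642, 67.6267, 92.2182, 24.7415 μs; sum = 303.661 μs.
Propagation delays (d/s per hop): 0.0433333, 20487.8, 13333.3, 11523.8, 40 μs; sum = 45385 μs.
End-to-end = 45700 μs.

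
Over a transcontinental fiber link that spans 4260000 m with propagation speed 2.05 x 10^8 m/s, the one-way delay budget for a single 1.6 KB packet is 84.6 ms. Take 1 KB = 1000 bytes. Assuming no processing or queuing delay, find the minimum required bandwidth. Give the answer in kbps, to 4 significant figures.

200.6 kbps

L = 12800 bits.
Propagation delay = 4260000 / 2.05e+08 = 20.7805 ms.
Transmission budget = 84.6 − 20.7805 = 63.8195 ms.
R ≥ L / t_tx = 12800 bits / 0.0638195 s = 200.6 kbps.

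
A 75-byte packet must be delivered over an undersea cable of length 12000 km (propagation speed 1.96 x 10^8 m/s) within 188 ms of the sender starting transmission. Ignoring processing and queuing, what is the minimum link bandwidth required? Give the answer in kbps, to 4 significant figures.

4.733 kbps

L = 600 bits.
Propagation delay = 12000000 / 196000000 = 61.2245 ms.
Transmission budget = 188 − 61.2245 = 126.776 ms.
R ≥ L / t_tx = 600 bits / 0.126776 s = 4.733 kbps.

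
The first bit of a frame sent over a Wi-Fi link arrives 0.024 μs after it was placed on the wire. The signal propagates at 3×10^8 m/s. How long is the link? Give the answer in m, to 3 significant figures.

d = s × t_prop = 300000000 × 2.4e-08 = 7.20 m.

7.20 m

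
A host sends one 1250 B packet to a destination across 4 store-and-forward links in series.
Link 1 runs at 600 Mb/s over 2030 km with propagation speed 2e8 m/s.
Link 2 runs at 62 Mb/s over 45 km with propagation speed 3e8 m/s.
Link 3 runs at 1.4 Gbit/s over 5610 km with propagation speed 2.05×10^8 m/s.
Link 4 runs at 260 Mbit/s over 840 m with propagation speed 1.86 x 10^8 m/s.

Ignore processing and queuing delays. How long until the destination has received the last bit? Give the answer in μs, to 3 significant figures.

37900 μs

L = 1250 × 8 = 10000 bits.
Transmission delays (L/R per hop): 16.6667, 161.29, 7.14286, 38.4615 μs; sum = 223.561 μs.
Propagation delays (d/s per hop): 10150, 150, 27365.9, 4.51613 μs; sum = 37670.4 μs.
End-to-end = 37900 μs.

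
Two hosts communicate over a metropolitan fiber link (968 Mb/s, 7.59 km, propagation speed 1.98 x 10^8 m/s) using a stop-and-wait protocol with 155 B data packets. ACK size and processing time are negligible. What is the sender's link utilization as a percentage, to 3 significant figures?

t_tx = L/R = 1240/968000000 = 1.28099e-06 s.
t_prop = 7590/198000000 = 3.83333e-05 s; RTT = 7.66667e-05 s.
Cycle = t_tx + RTT = 7.79477e-05 s.
Utilization = t_tx / cycle = 1.28099e-06/7.79477e-05 = 1.64 %.

1.64 %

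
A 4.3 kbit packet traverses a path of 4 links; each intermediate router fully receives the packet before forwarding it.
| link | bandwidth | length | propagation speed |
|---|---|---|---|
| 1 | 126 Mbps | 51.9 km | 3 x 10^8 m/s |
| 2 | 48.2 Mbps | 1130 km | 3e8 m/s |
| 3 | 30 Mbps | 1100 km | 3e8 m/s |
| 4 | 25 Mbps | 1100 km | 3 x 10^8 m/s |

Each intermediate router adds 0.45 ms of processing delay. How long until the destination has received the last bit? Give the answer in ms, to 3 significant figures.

13.1 ms

L = 4300 bits.
Transmission delays (L/R per hop): 0.034127, 0.0892116, 0.143333, 0.172 ms; sum = 0.438672 ms.
Propagation delays (d/s per hop): 0.173, 3.76667, 3.66667, 3.66667 ms; sum = 11.273 ms.
Processing at 3 router(s): 3 × 0.45 ms = 1.35 ms.
End-to-end = 13.1 ms.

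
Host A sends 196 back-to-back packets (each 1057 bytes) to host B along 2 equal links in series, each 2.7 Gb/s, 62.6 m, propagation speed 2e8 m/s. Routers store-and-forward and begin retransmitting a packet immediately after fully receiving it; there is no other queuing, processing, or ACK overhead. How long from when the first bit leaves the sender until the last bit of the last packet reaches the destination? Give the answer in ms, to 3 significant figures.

0.618 ms

Per-hop transmission t_tx = L/R = 8456/2700000000 = 0.00313185 ms.
Per-hop propagation t_prop = 62.6/200000000 = 0.000313 ms.
Pipeline fill: first packet needs 2·t_tx to clear all hops; remaining 195 packets each add one t_tx.
Total = (2+196-1)·t_tx + 2·t_prop = 197·0.00313185 + 2·0.000313 = 0.618 ms.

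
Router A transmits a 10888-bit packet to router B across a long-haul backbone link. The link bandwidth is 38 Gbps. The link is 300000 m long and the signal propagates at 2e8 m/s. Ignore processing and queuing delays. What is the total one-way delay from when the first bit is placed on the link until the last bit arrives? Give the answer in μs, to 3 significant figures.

Transmission delay = L/R = 10888 / 38000000000 = 0.286526 μs.
Propagation delay = d/s = 300000 m / 200000000 m/s = 1500 μs.
Total = 1500 μs.

1500 μs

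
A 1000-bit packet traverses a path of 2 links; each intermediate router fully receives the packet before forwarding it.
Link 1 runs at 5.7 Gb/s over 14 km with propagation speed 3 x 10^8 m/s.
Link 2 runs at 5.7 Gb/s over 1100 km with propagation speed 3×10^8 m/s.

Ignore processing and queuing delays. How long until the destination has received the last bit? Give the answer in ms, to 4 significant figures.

Transmission delay per hop = L/R = 1000/5700000000 = 0.000175439 ms; 2 hops → 0.000350877 ms.
Propagation delays (d/s per hop): 0.0466667, 3.66667 ms; sum = 3.71333 ms.
End-to-end = 3.714 ms.

3.714 ms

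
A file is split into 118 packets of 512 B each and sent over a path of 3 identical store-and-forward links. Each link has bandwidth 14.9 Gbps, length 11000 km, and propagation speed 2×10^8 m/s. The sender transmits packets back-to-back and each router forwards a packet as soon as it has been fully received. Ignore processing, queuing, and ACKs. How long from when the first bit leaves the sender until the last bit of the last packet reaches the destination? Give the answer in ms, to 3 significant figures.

Per-hop transmission t_tx = L/R = 4096/14900000000 = 0.000274899 ms.
Per-hop propagation t_prop = 11000000/200000000 = 55 ms.
Pipeline fill: first packet needs 3·t_tx to clear all hops; remaining 117 packets each add one t_tx.
Total = (3+118-1)·t_tx + 3·t_prop = 120·0.000274899 + 3·55 = 165 ms.

165 ms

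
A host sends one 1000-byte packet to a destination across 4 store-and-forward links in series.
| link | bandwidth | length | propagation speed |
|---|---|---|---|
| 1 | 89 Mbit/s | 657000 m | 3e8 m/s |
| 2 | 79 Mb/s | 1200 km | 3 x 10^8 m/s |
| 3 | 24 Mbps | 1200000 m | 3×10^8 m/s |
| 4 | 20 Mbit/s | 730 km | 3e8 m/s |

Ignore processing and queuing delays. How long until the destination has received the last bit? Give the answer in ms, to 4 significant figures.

13.55 ms

L = 1000 × 8 = 8000 bits.
Transmission delays (L/R per hop): 0.0898876, 0.101266, 0.333333, 0.4 ms; sum = 0.924487 ms.
Propagation delays (d/s per hop): 2.19, 4, 4, 2.43333 ms; sum = 12.6233 ms.
End-to-end = 13.55 ms.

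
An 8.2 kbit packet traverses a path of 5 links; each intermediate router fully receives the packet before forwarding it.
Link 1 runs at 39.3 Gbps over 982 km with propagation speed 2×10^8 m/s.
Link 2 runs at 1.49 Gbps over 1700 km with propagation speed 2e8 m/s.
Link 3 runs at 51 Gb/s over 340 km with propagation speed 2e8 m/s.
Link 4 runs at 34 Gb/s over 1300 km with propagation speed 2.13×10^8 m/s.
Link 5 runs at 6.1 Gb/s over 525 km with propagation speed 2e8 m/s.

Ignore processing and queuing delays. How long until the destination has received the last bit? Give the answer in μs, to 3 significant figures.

L = 8200 bits.
Transmission delays (L/R per hop): 0.208651, 5.50336, 0.160784, 0.241176, 1.34426 μs; sum = 7.45823 μs.
Propagation delays (d/s per hop): 4910, 8500, 1700, 6103.29, 2625 μs; sum = 23838.3 μs.
End-to-end = 23800 μs.

23800 μs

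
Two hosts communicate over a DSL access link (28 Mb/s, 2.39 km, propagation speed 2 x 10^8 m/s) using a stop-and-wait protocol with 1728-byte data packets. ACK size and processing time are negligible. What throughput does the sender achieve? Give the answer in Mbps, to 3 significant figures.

26.7 Mbps

t_tx = L/R = 13824/28000000 = 0.000493714 s.
t_prop = 2390/200000000 = 1.195e-05 s; RTT = 2.39e-05 s.
Cycle = t_tx + RTT = 0.000517614 s.
Throughput = L / cycle = 13824 / 0.000517614 = 26.7 Mbps.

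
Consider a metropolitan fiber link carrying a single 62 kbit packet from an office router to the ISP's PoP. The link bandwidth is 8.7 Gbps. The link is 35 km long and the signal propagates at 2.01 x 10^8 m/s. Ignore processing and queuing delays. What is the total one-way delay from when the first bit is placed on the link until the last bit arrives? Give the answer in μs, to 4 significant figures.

L = 62000 bits.
Transmission delay = L/R = 62000 / 8700000000 = 7.12644 μs.
Propagation delay = d/s = 35000 m / 2.01e+08 m/s = 174.129 μs.
Total = 181.3 μs.

181.3 μs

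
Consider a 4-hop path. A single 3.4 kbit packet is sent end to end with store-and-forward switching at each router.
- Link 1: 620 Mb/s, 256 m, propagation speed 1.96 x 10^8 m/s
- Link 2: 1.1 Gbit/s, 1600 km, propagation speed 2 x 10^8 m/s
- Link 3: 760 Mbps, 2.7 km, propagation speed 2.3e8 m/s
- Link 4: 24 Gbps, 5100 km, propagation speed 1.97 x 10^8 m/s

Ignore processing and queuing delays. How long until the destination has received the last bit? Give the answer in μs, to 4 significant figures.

33910 μs

L = 3400 bits.
Transmission delays (L/R per hop): 5.48387, 3.09091, 4.47368, 0.141667 μs; sum = 13.1901 μs.
Propagation delays (d/s per hop): 1.30612, 8000, 11.7391, 25888.3 μs; sum = 33901.4 μs.
End-to-end = 33910 μs.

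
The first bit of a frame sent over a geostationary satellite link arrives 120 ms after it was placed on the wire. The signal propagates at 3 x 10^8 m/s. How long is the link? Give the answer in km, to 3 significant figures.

36000 km

d = s × t_prop = 300000000 × 0.12 = 36000 km.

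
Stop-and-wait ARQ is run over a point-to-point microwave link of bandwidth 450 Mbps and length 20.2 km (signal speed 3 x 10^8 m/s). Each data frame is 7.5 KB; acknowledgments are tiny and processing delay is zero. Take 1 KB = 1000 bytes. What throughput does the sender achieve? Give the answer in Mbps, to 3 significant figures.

t_tx = L/R = 60000/450000000 = 0.000133333 s.
t_prop = 20200/300000000 = 6.73333e-05 s; RTT = 0.000134667 s.
Cycle = t_tx + RTT = 0.000268 s.
Throughput = L / cycle = 60000 / 0.000268 = 224 Mbps.

224 Mbps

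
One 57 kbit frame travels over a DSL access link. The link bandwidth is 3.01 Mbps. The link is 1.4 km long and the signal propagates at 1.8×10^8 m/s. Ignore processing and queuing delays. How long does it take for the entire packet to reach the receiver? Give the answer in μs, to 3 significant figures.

18900 μs

L = 57000 bits.
Transmission delay = L/R = 57000 / 3010000 = 18936.9 μs.
Propagation delay = d/s = 1400 m / 180000000 m/s = 7.77778 μs.
Total = 18900 μs.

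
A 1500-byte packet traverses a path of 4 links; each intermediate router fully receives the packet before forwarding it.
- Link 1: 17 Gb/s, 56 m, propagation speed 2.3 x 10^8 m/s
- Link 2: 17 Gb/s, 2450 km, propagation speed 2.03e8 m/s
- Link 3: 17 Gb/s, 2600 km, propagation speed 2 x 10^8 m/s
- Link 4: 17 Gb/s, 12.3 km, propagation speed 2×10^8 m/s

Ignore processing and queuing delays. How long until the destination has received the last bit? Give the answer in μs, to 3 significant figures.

L = 1500 × 8 = 12000 bits.
Transmission delay per hop = L/R = 12000/17000000000 = 0.705882 μs; 4 hops → 2.82353 μs.
Propagation delays (d/s per hop): 0.243478, 12069, 13000, 61.5 μs; sum = 25130.7 μs.
End-to-end = 25100 μs.

25100 μs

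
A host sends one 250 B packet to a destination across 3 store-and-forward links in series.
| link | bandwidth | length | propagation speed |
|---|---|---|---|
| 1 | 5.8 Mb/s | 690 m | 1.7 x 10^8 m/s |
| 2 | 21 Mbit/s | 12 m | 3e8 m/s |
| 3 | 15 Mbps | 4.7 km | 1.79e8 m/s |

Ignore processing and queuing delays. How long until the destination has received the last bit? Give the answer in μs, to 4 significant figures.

L = 250 × 8 = 2000 bits.
Transmission delays (L/R per hop): 344.828, 95.2381, 133.333 μs; sum = 573.399 μs.
Propagation delays (d/s per hop): 4.05882, 0.04, 26.257 μs; sum = 30.3558 μs.
End-to-end = 603.8 μs.

603.8 μs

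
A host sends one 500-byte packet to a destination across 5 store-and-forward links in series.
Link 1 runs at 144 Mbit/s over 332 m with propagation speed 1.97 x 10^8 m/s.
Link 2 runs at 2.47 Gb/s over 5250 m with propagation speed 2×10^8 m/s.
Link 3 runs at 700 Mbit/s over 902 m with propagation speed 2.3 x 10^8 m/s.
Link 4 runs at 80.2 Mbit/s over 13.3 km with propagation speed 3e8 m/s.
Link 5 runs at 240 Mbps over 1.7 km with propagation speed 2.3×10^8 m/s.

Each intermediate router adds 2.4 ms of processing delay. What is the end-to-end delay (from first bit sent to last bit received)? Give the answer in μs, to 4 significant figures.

9785 μs

L = 500 × 8 = 4000 bits.
Transmission delays (L/R per hop): 27.7778, 1.61943, 5.71429, 49.8753, 16.6667 μs; sum = 101.653 μs.
Propagation delays (d/s per hop): 1.68528, 26.25, 3.92174, 44.3333, 7.3913 μs; sum = 83.5817 μs.
Processing at 4 router(s): 4 × 2.4 ms = 9600 μs.
End-to-end = 9785 μs.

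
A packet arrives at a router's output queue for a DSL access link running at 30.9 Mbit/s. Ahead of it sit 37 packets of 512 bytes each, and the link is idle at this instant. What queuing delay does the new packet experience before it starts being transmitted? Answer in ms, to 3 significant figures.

Each queued packet: L/R = 4096/30900000 = 0.132557 ms.
37 queued → 4.9046 ms.
Queuing delay = 4.90 ms.

4.90 ms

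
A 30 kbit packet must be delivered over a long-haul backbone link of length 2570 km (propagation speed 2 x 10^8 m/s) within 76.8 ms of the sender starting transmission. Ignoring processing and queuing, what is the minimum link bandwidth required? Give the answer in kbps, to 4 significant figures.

Propagation delay = 2570000 / 200000000 = 12.85 ms.
Transmission budget = 76.8 − 12.85 = 63.95 ms.
R ≥ L / t_tx = 30000 bits / 0.06395 s = 469.1 kbps.

469.1 kbps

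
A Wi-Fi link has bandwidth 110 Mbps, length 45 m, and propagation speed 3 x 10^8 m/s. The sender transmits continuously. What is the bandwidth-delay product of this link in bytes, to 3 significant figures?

2.06 bytes

Propagation delay = 45 / 300000000 = 1.5e-07 s.
BDP = R × t_prop = 110000000 × 1.5e-07 = 16.5 bits.
In bytes: 16.5/8 = 2.06 bytes.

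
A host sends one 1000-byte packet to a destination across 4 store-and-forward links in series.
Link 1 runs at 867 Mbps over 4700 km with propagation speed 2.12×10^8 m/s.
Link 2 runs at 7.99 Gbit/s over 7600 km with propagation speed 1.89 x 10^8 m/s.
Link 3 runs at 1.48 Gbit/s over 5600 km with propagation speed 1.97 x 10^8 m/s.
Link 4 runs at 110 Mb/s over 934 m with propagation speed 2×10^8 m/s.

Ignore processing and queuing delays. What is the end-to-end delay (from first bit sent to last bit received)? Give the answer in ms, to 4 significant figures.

90.90 ms

L = 1000 × 8 = 8000 bits.
Transmission delays (L/R per hop): 0.00922722, 0.00100125, 0.00540541, 0.0727273 ms; sum = 0.0883611 ms.
Propagation delays (d/s per hop): 22.1698, 40.2116, 28.4264, 0.00467 ms; sum = 90.8125 ms.
End-to-end = 90.90 ms.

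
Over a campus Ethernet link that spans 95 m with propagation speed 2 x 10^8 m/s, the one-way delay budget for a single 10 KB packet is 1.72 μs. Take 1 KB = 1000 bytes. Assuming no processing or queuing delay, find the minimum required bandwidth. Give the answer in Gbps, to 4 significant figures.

L = 80000 bits.
Propagation delay = 95 / 200000000 = 0.475 μs.
Transmission budget = 1.72 − 0.475 = 1.245 μs.
R ≥ L / t_tx = 80000 bits / 1.245e-06 s = 64.26 Gbps.

64.26 Gbps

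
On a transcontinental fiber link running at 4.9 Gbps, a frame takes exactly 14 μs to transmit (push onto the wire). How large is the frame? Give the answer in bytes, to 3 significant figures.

8580 bytes

L = R × t_tx = 4900000000 b/s × 1.4e-05 s = 68600 bits.
In bytes: 68600 / 8 = 8580 bytes.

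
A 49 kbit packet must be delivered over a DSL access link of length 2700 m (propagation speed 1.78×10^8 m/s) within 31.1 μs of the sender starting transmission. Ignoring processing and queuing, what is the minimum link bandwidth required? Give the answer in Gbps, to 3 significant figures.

Propagation delay = 2700 / 178000000 = 15.1685 μs.
Transmission budget = 31.1 − 15.1685 = 15.9315 μs.
R ≥ L / t_tx = 49000 bits / 1.59315e-05 s = 3.08 Gbps.

3.08 Gbps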